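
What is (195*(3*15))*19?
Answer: 166725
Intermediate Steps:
(195*(3*15))*19 = (195*45)*19 = 8775*19 = 166725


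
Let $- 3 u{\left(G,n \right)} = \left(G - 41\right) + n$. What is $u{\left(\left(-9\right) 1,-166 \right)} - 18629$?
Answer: $-18557$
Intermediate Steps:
$u{\left(G,n \right)} = \frac{41}{3} - \frac{G}{3} - \frac{n}{3}$ ($u{\left(G,n \right)} = - \frac{\left(G - 41\right) + n}{3} = - \frac{\left(-41 + G\right) + n}{3} = - \frac{-41 + G + n}{3} = \frac{41}{3} - \frac{G}{3} - \frac{n}{3}$)
$u{\left(\left(-9\right) 1,-166 \right)} - 18629 = \left(\frac{41}{3} - \frac{\left(-9\right) 1}{3} - - \frac{166}{3}\right) - 18629 = \left(\frac{41}{3} - -3 + \frac{166}{3}\right) - 18629 = \left(\frac{41}{3} + 3 + \frac{166}{3}\right) - 18629 = 72 - 18629 = -18557$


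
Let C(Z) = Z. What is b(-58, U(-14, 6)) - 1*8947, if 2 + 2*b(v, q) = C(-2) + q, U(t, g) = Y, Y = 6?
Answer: -8946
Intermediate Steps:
U(t, g) = 6
b(v, q) = -2 + q/2 (b(v, q) = -1 + (-2 + q)/2 = -1 + (-1 + q/2) = -2 + q/2)
b(-58, U(-14, 6)) - 1*8947 = (-2 + (½)*6) - 1*8947 = (-2 + 3) - 8947 = 1 - 8947 = -8946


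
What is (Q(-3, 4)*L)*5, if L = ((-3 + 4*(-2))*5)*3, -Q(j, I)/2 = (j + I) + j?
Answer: -3300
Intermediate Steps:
Q(j, I) = -4*j - 2*I (Q(j, I) = -2*((j + I) + j) = -2*((I + j) + j) = -2*(I + 2*j) = -4*j - 2*I)
L = -165 (L = ((-3 - 8)*5)*3 = -11*5*3 = -55*3 = -165)
(Q(-3, 4)*L)*5 = ((-4*(-3) - 2*4)*(-165))*5 = ((12 - 8)*(-165))*5 = (4*(-165))*5 = -660*5 = -3300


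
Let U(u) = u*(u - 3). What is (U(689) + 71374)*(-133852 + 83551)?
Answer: -27365152428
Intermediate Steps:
U(u) = u*(-3 + u)
(U(689) + 71374)*(-133852 + 83551) = (689*(-3 + 689) + 71374)*(-133852 + 83551) = (689*686 + 71374)*(-50301) = (472654 + 71374)*(-50301) = 544028*(-50301) = -27365152428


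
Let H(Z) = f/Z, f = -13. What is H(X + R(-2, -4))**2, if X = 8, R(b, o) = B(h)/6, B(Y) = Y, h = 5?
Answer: 6084/2809 ≈ 2.1659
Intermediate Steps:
R(b, o) = 5/6
H(Z) = -13/Z
H(X + R(-2, -4))**2 = (-13/(8 + 5/6))**2 = (-13/53/6)**2 = (-13*6/53)**2 = (-78/53)**2 = 6084/2809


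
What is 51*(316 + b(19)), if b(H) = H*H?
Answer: 34527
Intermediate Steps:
b(H) = H²
51*(316 + b(19)) = 51*(316 + 19²) = 51*(316 + 361) = 51*677 = 34527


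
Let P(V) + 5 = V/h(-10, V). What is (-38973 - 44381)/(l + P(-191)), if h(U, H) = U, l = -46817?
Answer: 833540/468029 ≈ 1.7810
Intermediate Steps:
P(V) = -5 - V/10 (P(V) = -5 + V/(-10) = -5 + V*(-1/10) = -5 - V/10)
(-38973 - 44381)/(l + P(-191)) = (-38973 - 44381)/(-46817 + (-5 - 1/10*(-191))) = -83354/(-46817 + (-5 + 191/10)) = -83354/(-46817 + 141/10) = -83354/(-468029/10) = -83354*(-10/468029) = 833540/468029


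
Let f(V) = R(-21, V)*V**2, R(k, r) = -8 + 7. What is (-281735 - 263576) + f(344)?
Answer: -663647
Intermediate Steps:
R(k, r) = -1
f(V) = -V**2
(-281735 - 263576) + f(344) = (-281735 - 263576) - 1*344**2 = -545311 - 1*118336 = -545311 - 118336 = -663647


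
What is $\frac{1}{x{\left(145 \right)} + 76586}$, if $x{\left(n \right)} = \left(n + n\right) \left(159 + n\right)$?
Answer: $\frac{1}{164746} \approx 6.07 \cdot 10^{-6}$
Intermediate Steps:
$x{\left(n \right)} = 2 n \left(159 + n\right)$
$\frac{1}{x{\left(145 \right)} + 76586} = \frac{1}{2 \cdot 145 \left(159 + 145\right) + 76586} = \frac{1}{2 \cdot 145 \cdot 304 + 76586} = \frac{1}{88160 + 76586} = \frac{1}{164746}$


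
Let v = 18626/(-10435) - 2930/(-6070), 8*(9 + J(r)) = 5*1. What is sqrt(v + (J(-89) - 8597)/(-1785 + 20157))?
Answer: I*sqrt(95910819114297390905190)/232738149480 ≈ 1.3307*I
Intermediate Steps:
J(r) = -67/8 (J(r) = -9 + (5*1)/8 = -9 + (1/8)*5 = -9 + 5/8 = -67/8)
v = -8248527/6334045 (v = 18626*(-1/10435) - 2930*(-1/6070) = -18626/10435 + 293/607 = -8248527/6334045 ≈ -1.3023)
sqrt(v + (J(-89) - 8597)/(-1785 + 20157)) = sqrt(-8248527/6334045 + (-67/8 - 8597)/(-1785 + 20157)) = sqrt(-8248527/6334045 - 68843/8/18372) = sqrt(-8248527/6334045 - 68843/8*1/18372) = sqrt(-8248527/6334045 - 68843/146976) = sqrt(-1648390164287/930952597920) = I*sqrt(95910819114297390905190)/232738149480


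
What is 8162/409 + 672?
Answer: 283010/409 ≈ 691.96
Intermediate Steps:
8162/409 + 672 = 283010/409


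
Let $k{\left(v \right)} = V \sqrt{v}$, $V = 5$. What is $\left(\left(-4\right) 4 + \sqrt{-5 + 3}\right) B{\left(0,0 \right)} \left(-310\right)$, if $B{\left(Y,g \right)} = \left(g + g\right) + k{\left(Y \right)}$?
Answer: $0$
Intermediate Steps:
$k{\left(v \right)} = 5 \sqrt{v}$
$B{\left(Y,g \right)} = 2 g + 5 \sqrt{Y}$ ($B{\left(Y,g \right)} = \left(g + g\right) + 5 \sqrt{Y} = 2 g + 5 \sqrt{Y}$)
$\left(\left(-4\right) 4 + \sqrt{-5 + 3}\right) B{\left(0,0 \right)} \left(-310\right) = \left(\left(-4\right) 4 + \sqrt{-5 + 3}\right) \left(2 \cdot 0 + 5 \sqrt{0}\right) \left(-310\right) = \left(-16 + \sqrt{-2}\right) \left(0 + 5 \cdot 0\right) \left(-310\right) = \left(-16 + i \sqrt{2}\right) \left(0 + 0\right) \left(-310\right) = \left(-16 + i \sqrt{2}\right) 0 \left(-310\right) = 0 \left(-310\right) = 0$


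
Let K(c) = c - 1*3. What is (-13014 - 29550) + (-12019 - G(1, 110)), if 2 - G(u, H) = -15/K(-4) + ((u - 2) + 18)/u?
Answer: -381961/7 ≈ -54566.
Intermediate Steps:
K(c) = -3 + c (K(c) = c - 3 = -3 + c)
G(u, H) = -⅐ - (16 + u)/u (G(u, H) = 2 - (-15/(-3 - 4) + ((u - 2) + 18)/u) = 2 - (-15/(-7) + ((-2 + u) + 18)/u) = 2 - (-15*(-⅐) + (16 + u)/u) = 2 - (15/7 + (16 + u)/u) = 2 + (-15/7 - (16 + u)/u) = -⅐ - (16 + u)/u)
(-13014 - 29550) + (-12019 - G(1, 110)) = (-13014 - 29550) + (-12019 - (-8/7 - 16/1)) = -42564 + (-12019 - (-8/7 - 16*1)) = -42564 + (-12019 - (-8/7 - 16)) = -42564 + (-12019 - 1*(-120/7)) = -42564 + (-12019 + 120/7) = -42564 - 84013/7 = -381961/7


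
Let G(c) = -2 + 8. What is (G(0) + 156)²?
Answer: 26244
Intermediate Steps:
G(c) = 6
(G(0) + 156)² = (6 + 156)² = 162² = 26244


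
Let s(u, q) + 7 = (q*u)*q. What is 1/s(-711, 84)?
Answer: -1/5016823 ≈ -1.9933e-7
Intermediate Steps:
s(u, q) = -7 + u*q² (s(u, q) = -7 + (q*u)*q = -7 + u*q²)
1/s(-711, 84) = 1/(-7 - 711*84²) = 1/(-7 - 711*7056) = 1/(-7 - 5016816) = 1/(-5016823) = -1/5016823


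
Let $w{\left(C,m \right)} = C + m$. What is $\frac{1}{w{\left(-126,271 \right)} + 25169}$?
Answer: $\frac{1}{25314} \approx 3.9504 \cdot 10^{-5}$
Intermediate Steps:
$\frac{1}{w{\left(-126,271 \right)} + 25169} = \frac{1}{\left(-126 + 271\right) + 25169} = \frac{1}{145 + 25169} = \frac{1}{25314}$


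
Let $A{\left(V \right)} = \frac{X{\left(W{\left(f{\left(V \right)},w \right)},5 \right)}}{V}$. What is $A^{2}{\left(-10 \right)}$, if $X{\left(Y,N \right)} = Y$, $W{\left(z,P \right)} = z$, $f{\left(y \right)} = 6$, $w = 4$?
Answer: $\frac{9}{25} \approx 0.36$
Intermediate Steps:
$A{\left(V \right)} = \frac{6}{V}$
$A^{2}{\left(-10 \right)} = \left(\frac{6}{-10}\right)^{2} = \left(6 \left(- \frac{1}{10}\right)\right)^{2} = \left(- \frac{3}{5}\right)^{2} = \frac{9}{25}$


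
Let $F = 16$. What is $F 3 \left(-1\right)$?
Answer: $-48$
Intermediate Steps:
$F 3 \left(-1\right) = 16 \cdot 3 \left(-1\right) = 48 \left(-1\right) = -48$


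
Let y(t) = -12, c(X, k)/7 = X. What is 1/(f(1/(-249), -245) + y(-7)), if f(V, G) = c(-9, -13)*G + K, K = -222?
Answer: 1/15201 ≈ 6.5785e-5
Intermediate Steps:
c(X, k) = 7*X
f(V, G) = -222 - 63*G (f(V, G) = (7*(-9))*G - 222 = -63*G - 222 = -222 - 63*G)
1/(f(1/(-249), -245) + y(-7)) = 1/((-222 - 63*(-245)) - 12) = 1/((-222 + 15435) - 12) = 1/(15213 - 12) = 1/15201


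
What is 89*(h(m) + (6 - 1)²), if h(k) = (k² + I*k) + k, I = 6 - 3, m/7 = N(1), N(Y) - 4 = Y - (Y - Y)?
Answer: 123710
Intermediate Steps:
N(Y) = 4 + Y (N(Y) = 4 + (Y - (Y - Y)) = 4 + (Y - 1*0) = 4 + (Y + 0) = 4 + Y)
m = 35 (m = 7*(4 + 1) = 7*5 = 35)
I = 3
h(k) = k² + 4*k (h(k) = (k² + 3*k) + k = k² + 4*k)
89*(h(m) + (6 - 1)²) = 89*(35*(4 + 35) + (6 - 1)²) = 89*(35*39 + 5²) = 89*(1365 + 25) = 89*1390 = 123710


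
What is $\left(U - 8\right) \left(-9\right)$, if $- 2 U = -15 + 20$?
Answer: $\frac{189}{2} \approx 94.5$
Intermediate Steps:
$U = - \frac{5}{2}$ ($U = - \frac{-15 + 20}{2} = \left(- \frac{1}{2}\right) 5 = - \frac{5}{2} \approx -2.5$)
$\left(U - 8\right) \left(-9\right) = \left(- \frac{5}{2} - 8\right) \left(-9\right) = \left(- \frac{21}{2}\right) \left(-9\right) = \frac{189}{2}$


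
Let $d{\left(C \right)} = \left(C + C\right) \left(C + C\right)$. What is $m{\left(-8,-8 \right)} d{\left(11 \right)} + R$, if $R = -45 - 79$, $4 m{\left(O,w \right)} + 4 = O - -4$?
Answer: $-1092$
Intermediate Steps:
$m{\left(O,w \right)} = \frac{O}{4}$ ($m{\left(O,w \right)} = -1 + \frac{O - -4}{4} = -1 + \frac{O + 4}{4} = -1 + \frac{4 + O}{4} = -1 + \left(1 + \frac{O}{4}\right) = \frac{O}{4}$)
$d{\left(C \right)} = 4 C^{2}$ ($d{\left(C \right)} = 2 C 2 C = 4 C^{2}$)
$R = -124$
$m{\left(-8,-8 \right)} d{\left(11 \right)} + R = \frac{1}{4} \left(-8\right) 4 \cdot 11^{2} - 124 = - 2 \cdot 4 \cdot 121 - 124 = \left(-2\right) 484 - 124 = -968 - 124 = -1092$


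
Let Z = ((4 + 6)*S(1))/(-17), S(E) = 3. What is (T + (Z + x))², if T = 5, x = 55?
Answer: 980100/289 ≈ 3391.3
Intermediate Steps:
Z = -30/17 (Z = ((4 + 6)*3)/(-17) = (10*3)*(-1/17) = 30*(-1/17) = -30/17 ≈ -1.7647)
(T + (Z + x))² = (5 + (-30/17 + 55))² = (5 + 905/17)² = (990/17)² = 980100/289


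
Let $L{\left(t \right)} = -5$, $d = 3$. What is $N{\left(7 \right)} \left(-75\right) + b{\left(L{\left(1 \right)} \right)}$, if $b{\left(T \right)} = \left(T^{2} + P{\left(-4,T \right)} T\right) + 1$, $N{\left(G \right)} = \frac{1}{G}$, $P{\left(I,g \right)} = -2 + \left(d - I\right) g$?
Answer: $\frac{1402}{7} \approx 200.29$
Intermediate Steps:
$P{\left(I,g \right)} = -2 + g \left(3 - I\right)$ ($P{\left(I,g \right)} = -2 + \left(3 - I\right) g = -2 + g \left(3 - I\right)$)
$b{\left(T \right)} = 1 + T^{2} + T \left(-2 + 7 T\right)$ ($b{\left(T \right)} = \left(T^{2} + \left(-2 + 3 T - - 4 T\right) T\right) + 1 = \left(T^{2} + \left(-2 + 3 T + 4 T\right) T\right) + 1 = \left(T^{2} + \left(-2 + 7 T\right) T\right) + 1 = \left(T^{2} + T \left(-2 + 7 T\right)\right) + 1 = 1 + T^{2} + T \left(-2 + 7 T\right)$)
$N{\left(7 \right)} \left(-75\right) + b{\left(L{\left(1 \right)} \right)} = \frac{1}{7} \left(-75\right) + \left(1 - -10 + 8 \left(-5\right)^{2}\right) = \frac{1}{7} \left(-75\right) + \left(1 + 10 + 8 \cdot 25\right) = - \frac{75}{7} + \left(1 + 10 + 200\right) = - \frac{75}{7} + 211 = \frac{1402}{7}$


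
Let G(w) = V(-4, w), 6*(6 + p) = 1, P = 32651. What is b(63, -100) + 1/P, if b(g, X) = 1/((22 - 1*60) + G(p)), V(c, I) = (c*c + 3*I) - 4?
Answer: -65215/2840637 ≈ -0.022958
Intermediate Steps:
V(c, I) = -4 + c² + 3*I (V(c, I) = (c² + 3*I) - 4 = -4 + c² + 3*I)
p = -35/6 (p = -6 + (⅙)*1 = -6 + ⅙ = -35/6 ≈ -5.8333)
G(w) = 12 + 3*w (G(w) = -4 + (-4)² + 3*w = -4 + 16 + 3*w = 12 + 3*w)
b(g, X) = -2/87 (b(g, X) = 1/((22 - 1*60) + (12 + 3*(-35/6))) = 1/((22 - 60) + (12 - 35/2)) = 1/(-38 - 11/2) = 1/(-87/2) = -2/87)
b(63, -100) + 1/P = -2/87 + 1/32651 = -65215/2840637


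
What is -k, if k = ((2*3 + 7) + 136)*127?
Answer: -18923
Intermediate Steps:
k = 18923 (k = ((6 + 7) + 136)*127 = (13 + 136)*127 = 149*127 = 18923)
-k = -1*18923 = -18923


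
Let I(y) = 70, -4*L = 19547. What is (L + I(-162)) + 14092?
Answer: 37101/4 ≈ 9275.3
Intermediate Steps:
L = -19547/4 (L = -¼*19547 = -19547/4 ≈ -4886.8)
(L + I(-162)) + 14092 = (-19547/4 + 70) + 14092 = -19267/4 + 14092 = 37101/4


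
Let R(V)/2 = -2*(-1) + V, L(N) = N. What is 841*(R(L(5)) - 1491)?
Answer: -1242157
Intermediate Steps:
R(V) = 4 + 2*V (R(V) = 2*(-2*(-1) + V) = 2*(2 + V) = 4 + 2*V)
841*(R(L(5)) - 1491) = 841*((4 + 2*5) - 1491) = 841*((4 + 10) - 1491) = 841*(14 - 1491) = 841*(-1477) = -1242157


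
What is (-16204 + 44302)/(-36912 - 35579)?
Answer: -28098/72491 ≈ -0.38761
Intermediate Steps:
(-16204 + 44302)/(-36912 - 35579) = 28098/(-72491) = 28098*(-1/72491) = -28098/72491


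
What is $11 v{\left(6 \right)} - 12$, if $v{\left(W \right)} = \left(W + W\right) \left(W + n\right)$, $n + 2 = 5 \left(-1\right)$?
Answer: $-144$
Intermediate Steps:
$n = -7$ ($n = -2 + 5 \left(-1\right) = -2 - 5 = -7$)
$v{\left(W \right)} = 2 W \left(-7 + W\right)$ ($v{\left(W \right)} = \left(W + W\right) \left(W - 7\right) = 2 W \left(-7 + W\right)$)
$11 v{\left(6 \right)} - 12 = 11 \cdot 2 \cdot 6 \left(-7 + 6\right) - 12 = 11 \cdot 2 \cdot 6 \left(-1\right) - 12 = 11 \left(-12\right) - 12 = -132 - 12 = -144$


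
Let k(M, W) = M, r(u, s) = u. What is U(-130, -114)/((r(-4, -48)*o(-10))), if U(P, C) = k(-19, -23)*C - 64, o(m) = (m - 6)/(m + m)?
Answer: -5255/8 ≈ -656.88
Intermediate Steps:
o(m) = (-6 + m)/(2*m) (o(m) = (-6 + m)/((2*m)) = (-6 + m)*(1/(2*m)) = (-6 + m)/(2*m))
U(P, C) = -64 - 19*C (U(P, C) = -19*C - 64 = -64 - 19*C)
U(-130, -114)/((r(-4, -48)*o(-10))) = (-64 - 19*(-114))/((-2*(-6 - 10)/(-10))) = (-64 + 2166)/((-2*(-1)*(-16)/10)) = 2102/((-4*4/5)) = 2102/(-16/5) = 2102*(-5/16) = -5255/8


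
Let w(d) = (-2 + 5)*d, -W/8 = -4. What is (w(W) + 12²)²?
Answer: 57600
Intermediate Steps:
W = 32 (W = -8*(-4) = 32)
w(d) = 3*d
(w(W) + 12²)² = (3*32 + 12²)² = (96 + 144)² = 240² = 57600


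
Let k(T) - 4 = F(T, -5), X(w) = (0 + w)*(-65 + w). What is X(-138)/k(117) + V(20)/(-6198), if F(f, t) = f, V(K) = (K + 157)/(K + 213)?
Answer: 13485316153/58246738 ≈ 231.52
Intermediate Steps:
V(K) = (157 + K)/(213 + K)
X(w) = w*(-65 + w)
k(T) = 4 + T
X(-138)/k(117) + V(20)/(-6198) = (-138*(-65 - 138))/(4 + 117) + ((157 + 20)/(213 + 20))/(-6198) = -138*(-203)/121 + (177/233)*(-1/6198) = 28014*(1/121) + ((1/233)*177)*(-1/6198) = 28014/121 + (177/233)*(-1/6198) = 28014/121 - 59/481378 = 13485316153/58246738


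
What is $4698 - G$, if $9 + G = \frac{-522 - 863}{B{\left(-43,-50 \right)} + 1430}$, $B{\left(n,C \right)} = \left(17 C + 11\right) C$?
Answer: $\frac{40838209}{8676} \approx 4707.0$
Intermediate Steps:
$B{\left(n,C \right)} = C \left(11 + 17 C\right)$ ($B{\left(n,C \right)} = \left(11 + 17 C\right) C = C \left(11 + 17 C\right)$)
$G = - \frac{78361}{8676}$ ($G = -9 + \frac{-522 - 863}{- 50 \left(11 + 17 \left(-50\right)\right) + 1430} = -9 - \frac{1385}{- 50 \left(11 - 850\right) + 1430} = -9 - \frac{1385}{\left(-50\right) \left(-839\right) + 1430} = -9 - \frac{1385}{41950 + 1430} = -9 - \frac{1385}{43380} = -9 - \frac{277}{8676} = - \frac{78361}{8676} \approx -9.0319$)
$4698 - G = 4698 - - \frac{78361}{8676} = 4698 + \frac{78361}{8676} = \frac{40838209}{8676}$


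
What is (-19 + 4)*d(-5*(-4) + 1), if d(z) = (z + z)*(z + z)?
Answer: -26460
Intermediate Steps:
d(z) = 4*z**2 (d(z) = (2*z)*(2*z) = 4*z**2)
(-19 + 4)*d(-5*(-4) + 1) = (-19 + 4)*(4*(-5*(-4) + 1)**2) = -60*(20 + 1)**2 = -60*21**2 = -60*441 = -15*1764 = -26460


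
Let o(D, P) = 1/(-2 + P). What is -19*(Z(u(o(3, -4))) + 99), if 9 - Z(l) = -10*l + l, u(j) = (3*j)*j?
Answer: -8265/4 ≈ -2066.3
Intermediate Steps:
u(j) = 3*j**2
Z(l) = 9 + 9*l (Z(l) = 9 - (-10*l + l) = 9 - (-9)*l = 9 + 9*l)
-19*(Z(u(o(3, -4))) + 99) = -19*((9 + 9*(3*(1/(-2 - 4))**2)) + 99) = -19*((9 + 9*(3*(1/(-6))**2)) + 99) = -19*((9 + 9*(3*(-1/6)**2)) + 99) = -19*((9 + 9*(3*(1/36))) + 99) = -19*((9 + 9*(1/12)) + 99) = -19*((9 + 3/4) + 99) = -19*(39/4 + 99) = -19*435/4 = -8265/4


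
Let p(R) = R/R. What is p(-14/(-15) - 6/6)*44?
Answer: 44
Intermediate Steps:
p(R) = 1
p(-14/(-15) - 6/6)*44 = 1*44 = 44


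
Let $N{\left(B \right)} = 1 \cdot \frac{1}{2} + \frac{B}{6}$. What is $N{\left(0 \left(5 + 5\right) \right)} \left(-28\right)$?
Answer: $-14$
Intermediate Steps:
$N{\left(B \right)} = \frac{1}{2} + \frac{B}{6}$ ($N{\left(B \right)} = 1 \cdot \frac{1}{2} + B \frac{1}{6} = \frac{1}{2} + \frac{B}{6}$)
$N{\left(0 \left(5 + 5\right) \right)} \left(-28\right) = \left(\frac{1}{2} + \frac{0 \left(5 + 5\right)}{6}\right) \left(-28\right) = \left(\frac{1}{2} + \frac{0 \cdot 10}{6}\right) \left(-28\right) = \left(\frac{1}{2} + \frac{1}{6} \cdot 0\right) \left(-28\right) = \left(\frac{1}{2} + 0\right) \left(-28\right) = \frac{1}{2} \left(-28\right) = -14$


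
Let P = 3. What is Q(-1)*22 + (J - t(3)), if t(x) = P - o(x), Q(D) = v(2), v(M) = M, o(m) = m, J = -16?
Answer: 28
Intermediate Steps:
Q(D) = 2
t(x) = 3 - x
Q(-1)*22 + (J - t(3)) = 2*22 + (-16 - (3 - 1*3)) = 44 + (-16 - (3 - 3)) = 44 + (-16 - 1*0) = 44 + (-16 + 0) = 44 - 16 = 28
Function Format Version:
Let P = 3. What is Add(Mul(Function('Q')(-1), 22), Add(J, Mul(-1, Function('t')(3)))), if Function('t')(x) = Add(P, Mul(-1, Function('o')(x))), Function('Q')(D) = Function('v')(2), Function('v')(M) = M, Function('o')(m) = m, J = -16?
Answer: 28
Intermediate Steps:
Function('Q')(D) = 2
Function('t')(x) = Add(3, Mul(-1, x))
Add(Mul(Function('Q')(-1), 22), Add(J, Mul(-1, Function('t')(3)))) = Add(Mul(2, 22), Add(-16, Mul(-1, Add(3, Mul(-1, 3))))) = Add(44, Add(-16, Mul(-1, Add(3, -3)))) = Add(44, Add(-16, Mul(-1, 0))) = Add(44, Add(-16, 0)) = Add(44, -16) = 28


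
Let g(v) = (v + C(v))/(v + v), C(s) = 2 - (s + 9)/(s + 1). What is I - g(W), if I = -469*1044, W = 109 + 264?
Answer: -34152635603/69751 ≈ -4.8964e+5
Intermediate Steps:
W = 373
I = -489636
C(s) = 2 - (9 + s)/(1 + s)
g(v) = (v + (-7 + v)/(1 + v))/(2*v) (g(v) = (v + (-7 + v)/(1 + v))/(v + v) = (v + (-7 + v)/(1 + v))/((2*v)) = (v + (-7 + v)/(1 + v))*(1/(2*v)) = (v + (-7 + v)/(1 + v))/(2*v))
I - g(W) = -489636 - (-7 + 373 + 373*(1 + 373))/(2*373*(1 + 373)) = -489636 - (-7 + 373 + 373*374)/(2*373*374) = -489636 - (-7 + 373 + 139502)/(2*373*374) = -489636 - 139868/(2*373*374) = -489636 - 1*34967/69751 = -489636 - 34967/69751 = -34152635603/69751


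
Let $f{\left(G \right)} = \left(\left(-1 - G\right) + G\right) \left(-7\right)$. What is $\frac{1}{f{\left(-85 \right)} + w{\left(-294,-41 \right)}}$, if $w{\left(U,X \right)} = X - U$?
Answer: $\frac{1}{260} \approx 0.0038462$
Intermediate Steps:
$f{\left(G \right)} = 7$ ($f{\left(G \right)} = \left(-1\right) \left(-7\right) = 7$)
$\frac{1}{f{\left(-85 \right)} + w{\left(-294,-41 \right)}} = \frac{1}{7 - -253} = \frac{1}{7 + \left(-41 + 294\right)} = \frac{1}{7 + 253} = \frac{1}{260}$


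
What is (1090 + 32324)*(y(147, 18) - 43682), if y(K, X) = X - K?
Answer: -1463900754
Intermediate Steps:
(1090 + 32324)*(y(147, 18) - 43682) = (1090 + 32324)*((18 - 1*147) - 43682) = 33414*((18 - 147) - 43682) = 33414*(-129 - 43682) = 33414*(-43811) = -1463900754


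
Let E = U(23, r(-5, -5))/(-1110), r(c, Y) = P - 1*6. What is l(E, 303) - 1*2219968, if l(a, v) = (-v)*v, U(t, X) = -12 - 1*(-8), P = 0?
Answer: -2311777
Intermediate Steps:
r(c, Y) = -6 (r(c, Y) = 0 - 1*6 = 0 - 6 = -6)
U(t, X) = -4 (U(t, X) = -12 + 8 = -4)
E = 2/555 (E = -4/(-1110) = -4*(-1/1110) = 2/555 ≈ 0.0036036)
l(a, v) = -v**2
l(E, 303) - 1*2219968 = -1*303**2 - 1*2219968 = -1*91809 - 2219968 = -91809 - 2219968 = -2311777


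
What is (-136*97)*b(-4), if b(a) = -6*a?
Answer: -316608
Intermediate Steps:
(-136*97)*b(-4) = (-136*97)*(-6*(-4)) = -13192*24 = -316608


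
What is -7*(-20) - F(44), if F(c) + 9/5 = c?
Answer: 489/5 ≈ 97.800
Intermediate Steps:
F(c) = -9/5 + c
-7*(-20) - F(44) = -7*(-20) - (-9/5 + 44) = 140 - 1*211/5 = 140 - 211/5 = 489/5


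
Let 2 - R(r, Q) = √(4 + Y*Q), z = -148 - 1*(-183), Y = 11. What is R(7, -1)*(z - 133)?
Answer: -196 + 98*I*√7 ≈ -196.0 + 259.28*I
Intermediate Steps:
z = 35 (z = -148 + 183 = 35)
R(r, Q) = 2 - √(4 + 11*Q)
R(7, -1)*(z - 133) = (2 - √(4 + 11*(-1)))*(35 - 133) = (2 - √(4 - 11))*(-98) = (2 - √(-7))*(-98) = (2 - I*√7)*(-98) = -196 + 98*I*√7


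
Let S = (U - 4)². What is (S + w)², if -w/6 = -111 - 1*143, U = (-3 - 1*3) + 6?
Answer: 2371600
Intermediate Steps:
U = 0 (U = (-3 - 3) + 6 = -6 + 6 = 0)
w = 1524 (w = -6*(-111 - 1*143) = -6*(-111 - 143) = -6*(-254) = 1524)
S = 16 (S = (0 - 4)² = (-4)² = 16)
(S + w)² = (16 + 1524)² = 1540² = 2371600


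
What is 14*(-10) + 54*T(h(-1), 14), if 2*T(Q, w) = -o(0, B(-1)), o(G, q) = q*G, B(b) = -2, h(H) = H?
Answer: -140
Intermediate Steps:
o(G, q) = G*q
T(Q, w) = 0 (T(Q, w) = (-0*(-2))/2 = (-1*0)/2 = (½)*0 = 0)
14*(-10) + 54*T(h(-1), 14) = 14*(-10) + 54*0 = -140 + 0 = -140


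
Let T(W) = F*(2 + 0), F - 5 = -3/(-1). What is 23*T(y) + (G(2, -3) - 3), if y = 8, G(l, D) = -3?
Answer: 362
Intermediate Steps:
F = 8 (F = 5 - 3/(-1) = 5 - 3*(-1) = 5 + 3 = 8)
T(W) = 16 (T(W) = 8*(2 + 0) = 8*2 = 16)
23*T(y) + (G(2, -3) - 3) = 23*16 + (-3 - 3) = 368 - 6 = 362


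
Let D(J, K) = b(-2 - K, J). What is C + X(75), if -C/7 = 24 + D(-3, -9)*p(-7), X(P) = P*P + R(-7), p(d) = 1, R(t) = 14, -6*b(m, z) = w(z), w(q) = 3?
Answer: 10949/2 ≈ 5474.5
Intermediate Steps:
b(m, z) = -½ (b(m, z) = -⅙*3 = -½)
D(J, K) = -½
X(P) = 14 + P² (X(P) = P*P + 14 = P² + 14 = 14 + P²)
C = -329/2 (C = -7*(24 - ½*1) = -7*(24 - ½) = -7*47/2 = -329/2 ≈ -164.50)
C + X(75) = -329/2 + (14 + 75²) = -329/2 + (14 + 5625) = -329/2 + 5639 = 10949/2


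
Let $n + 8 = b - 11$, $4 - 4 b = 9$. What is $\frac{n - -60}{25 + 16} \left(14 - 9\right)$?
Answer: $\frac{795}{164} \approx 4.8476$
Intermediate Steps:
$b = - \frac{5}{4}$ ($b = 1 - \frac{9}{4} = - \frac{5}{4} \approx -1.25$)
$n = - \frac{81}{4}$ ($n = -8 - \frac{49}{4} = - \frac{81}{4} \approx -20.25$)
$\frac{n - -60}{25 + 16} \left(14 - 9\right) = \frac{- \frac{81}{4} - -60}{25 + 16} \left(14 - 9\right) = \frac{- \frac{81}{4} + 60}{41} \cdot 5 = \frac{159}{4} \cdot \frac{1}{41} \cdot 5 = \frac{159}{164} \cdot 5 = \frac{795}{164}$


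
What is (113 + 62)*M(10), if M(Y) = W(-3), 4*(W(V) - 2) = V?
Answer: 875/4 ≈ 218.75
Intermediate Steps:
W(V) = 2 + V/4
M(Y) = 5/4 (M(Y) = 2 + (¼)*(-3) = 2 - ¾ = 5/4)
(113 + 62)*M(10) = (113 + 62)*(5/4) = 175*(5/4) = 875/4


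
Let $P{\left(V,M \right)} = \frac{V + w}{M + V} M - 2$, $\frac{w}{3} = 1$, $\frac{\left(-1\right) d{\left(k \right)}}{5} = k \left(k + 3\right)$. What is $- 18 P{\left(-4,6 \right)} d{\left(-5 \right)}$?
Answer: $-4500$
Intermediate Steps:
$d{\left(k \right)} = - 5 k \left(3 + k\right)$ ($d{\left(k \right)} = - 5 k \left(k + 3\right) = - 5 k \left(3 + k\right)$)
$w = 3$ ($w = 3 \cdot 1 = 3$)
$P{\left(V,M \right)} = -2 + \frac{M \left(3 + V\right)}{M + V}$ ($P{\left(V,M \right)} = \frac{V + 3}{M + V} M - 2 = \frac{3 + V}{M + V} M - 2 = \frac{M \left(3 + V\right)}{M + V} - 2 = -2 + \frac{M \left(3 + V\right)}{M + V}$)
$- 18 P{\left(-4,6 \right)} d{\left(-5 \right)} = - 18 \frac{6 - -8 + 6 \left(-4\right)}{6 - 4} \left(\left(-5\right) \left(-5\right) \left(3 - 5\right)\right) = - 18 \frac{6 + 8 - 24}{2} \left(\left(-5\right) \left(-5\right) \left(-2\right)\right) = - 18 \cdot \frac{1}{2} \left(-10\right) \left(-50\right) = \left(-18\right) \left(-5\right) \left(-50\right) = 90 \left(-50\right) = -4500$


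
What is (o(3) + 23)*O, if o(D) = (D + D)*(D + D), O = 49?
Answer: 2891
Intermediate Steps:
o(D) = 4*D² (o(D) = (2*D)*(2*D) = 4*D²)
(o(3) + 23)*O = (4*3² + 23)*49 = (4*9 + 23)*49 = (36 + 23)*49 = 59*49 = 2891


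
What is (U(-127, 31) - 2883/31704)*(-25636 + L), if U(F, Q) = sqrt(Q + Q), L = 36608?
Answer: -2636023/2642 + 10972*sqrt(62) ≈ 85396.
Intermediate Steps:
U(F, Q) = sqrt(2)*sqrt(Q) (U(F, Q) = sqrt(2*Q) = sqrt(2)*sqrt(Q))
(U(-127, 31) - 2883/31704)*(-25636 + L) = (sqrt(2)*sqrt(31) - 2883/31704)*(-25636 + 36608) = (sqrt(62) - 2883*1/31704)*10972 = (sqrt(62) - 961/10568)*10972 = (-961/10568 + sqrt(62))*10972 = -2636023/2642 + 10972*sqrt(62)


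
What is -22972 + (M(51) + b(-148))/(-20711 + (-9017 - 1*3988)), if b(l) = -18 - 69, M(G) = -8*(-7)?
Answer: -774523921/33716 ≈ -22972.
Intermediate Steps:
M(G) = 56
b(l) = -87
-22972 + (M(51) + b(-148))/(-20711 + (-9017 - 1*3988)) = -22972 + (56 - 87)/(-20711 + (-9017 - 1*3988)) = -22972 - 31/(-20711 + (-9017 - 3988)) = -22972 - 31/(-20711 - 13005) = -22972 - 31/(-33716) = -22972 - 31*(-1/33716) = -22972 + 31/33716 = -774523921/33716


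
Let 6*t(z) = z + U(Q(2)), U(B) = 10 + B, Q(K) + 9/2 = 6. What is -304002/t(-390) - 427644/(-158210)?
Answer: 288738801774/59882485 ≈ 4821.8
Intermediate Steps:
Q(K) = 3/2 (Q(K) = -9/2 + 6 = 3/2)
t(z) = 23/12 + z/6 (t(z) = (z + (10 + 3/2))/6 = (z + 23/2)/6 = (23/2 + z)/6 = 23/12 + z/6)
-304002/t(-390) - 427644/(-158210) = -304002/(23/12 + (1/6)*(-390)) - 427644/(-158210) = -304002/(23/12 - 65) - 427644*(-1/158210) = -304002/(-757/12) + 213822/79105 = -304002*(-12/757) + 213822/79105 = 3648024/757 + 213822/79105 = 288738801774/59882485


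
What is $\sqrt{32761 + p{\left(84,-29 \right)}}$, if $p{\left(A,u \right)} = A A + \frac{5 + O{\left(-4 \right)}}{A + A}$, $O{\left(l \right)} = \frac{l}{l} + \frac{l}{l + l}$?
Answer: $\frac{5 \sqrt{11237961}}{84} \approx 199.54$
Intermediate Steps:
$O{\left(l \right)} = \frac{3}{2}$ ($O{\left(l \right)} = 1 + \frac{l}{2 l} = 1 + l \frac{1}{2 l} = 1 + \frac{1}{2} = \frac{3}{2}$)
$p{\left(A,u \right)} = A^{2} + \frac{13}{4 A}$ ($p{\left(A,u \right)} = A A + \frac{5 + \frac{3}{2}}{A + A} = A^{2} + \frac{13}{2 \cdot 2 A} = A^{2} + \frac{13 \frac{1}{2 A}}{2} = A^{2} + \frac{13}{4 A}$)
$\sqrt{32761 + p{\left(84,-29 \right)}} = \sqrt{32761 + \frac{\frac{13}{4} + 84^{3}}{84}} = \sqrt{32761 + \frac{\frac{13}{4} + 592704}{84}} = \sqrt{32761 + \frac{1}{84} \cdot \frac{2370829}{4}} = \sqrt{32761 + \frac{2370829}{336}} = \sqrt{\frac{13378525}{336}} = \frac{5 \sqrt{11237961}}{84}$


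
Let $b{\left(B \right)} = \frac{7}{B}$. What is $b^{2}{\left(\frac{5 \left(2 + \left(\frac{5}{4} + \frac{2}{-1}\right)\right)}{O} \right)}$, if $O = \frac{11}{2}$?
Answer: $\frac{23716}{625} \approx 37.946$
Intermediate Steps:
$O = \frac{11}{2}$ ($O = 11 \cdot \frac{1}{2} = \frac{11}{2} \approx 5.5$)
$b^{2}{\left(\frac{5 \left(2 + \left(\frac{5}{4} + \frac{2}{-1}\right)\right)}{O} \right)} = \left(\frac{7}{5 \left(2 + \left(\frac{5}{4} + \frac{2}{-1}\right)\right) \frac{1}{\frac{11}{2}}}\right)^{2} = \left(\frac{7}{5 \left(2 + \left(5 \cdot \frac{1}{4} + 2 \left(-1\right)\right)\right) \frac{2}{11}}\right)^{2} = \left(\frac{7}{5 \left(2 + \left(\frac{5}{4} - 2\right)\right) \frac{2}{11}}\right)^{2} = \left(\frac{7}{5 \left(2 - \frac{3}{4}\right) \frac{2}{11}}\right)^{2} = \left(\frac{7}{5 \cdot \frac{5}{4} \cdot \frac{2}{11}}\right)^{2} = \left(\frac{7}{\frac{25}{4} \cdot \frac{2}{11}}\right)^{2} = \left(\frac{7}{\frac{25}{22}}\right)^{2} = \left(7 \cdot \frac{22}{25}\right)^{2} = \left(\frac{154}{25}\right)^{2} = \frac{23716}{625}$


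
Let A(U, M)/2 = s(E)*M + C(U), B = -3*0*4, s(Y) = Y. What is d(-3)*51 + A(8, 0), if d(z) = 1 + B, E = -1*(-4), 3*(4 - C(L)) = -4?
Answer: 185/3 ≈ 61.667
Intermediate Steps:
C(L) = 16/3 (C(L) = 4 - ⅓*(-4) = 4 + 4/3 = 16/3)
E = 4
B = 0 (B = 0*4 = 0)
A(U, M) = 32/3 + 8*M (A(U, M) = 2*(4*M + 16/3) = 2*(16/3 + 4*M) = 32/3 + 8*M)
d(z) = 1 (d(z) = 1 + 0 = 1)
d(-3)*51 + A(8, 0) = 1*51 + (32/3 + 8*0) = 51 + (32/3 + 0) = 51 + 32/3 = 185/3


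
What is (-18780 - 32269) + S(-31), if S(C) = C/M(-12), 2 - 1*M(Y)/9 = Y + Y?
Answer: -11945497/234 ≈ -51049.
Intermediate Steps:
M(Y) = 18 - 18*Y (M(Y) = 18 - 9*(Y + Y) = 18 - 18*Y)
S(C) = C/234 (S(C) = C/(18 - 18*(-12)) = C/(18 + 216) = C/234)
(-18780 - 32269) + S(-31) = (-18780 - 32269) + (1/234)*(-31) = -51049 - 31/234 = -11945497/234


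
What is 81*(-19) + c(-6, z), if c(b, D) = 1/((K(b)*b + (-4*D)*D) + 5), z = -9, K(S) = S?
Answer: -435538/283 ≈ -1539.0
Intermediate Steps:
c(b, D) = 1/(5 + b² - 4*D²) (c(b, D) = 1/((b*b + (-4*D)*D) + 5) = 1/((b² - 4*D²) + 5) = 1/(5 + b² - 4*D²))
81*(-19) + c(-6, z) = 81*(-19) + 1/(5 + (-6)² - 4*(-9)²) = -1539 + 1/(5 + 36 - 4*81) = -1539 + 1/(5 + 36 - 324) = -1539 + 1/(-283) = -1539 - 1/283 = -435538/283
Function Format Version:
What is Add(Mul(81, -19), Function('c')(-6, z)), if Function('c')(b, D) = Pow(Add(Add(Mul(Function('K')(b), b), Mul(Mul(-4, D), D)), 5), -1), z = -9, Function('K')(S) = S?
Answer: Rational(-435538, 283) ≈ -1539.0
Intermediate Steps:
Function('c')(b, D) = Pow(Add(5, Pow(b, 2), Mul(-4, Pow(D, 2))), -1) (Function('c')(b, D) = Pow(Add(Add(Mul(b, b), Mul(Mul(-4, D), D)), 5), -1) = Pow(Add(Add(Pow(b, 2), Mul(-4, Pow(D, 2))), 5), -1) = Pow(Add(5, Pow(b, 2), Mul(-4, Pow(D, 2))), -1))
Add(Mul(81, -19), Function('c')(-6, z)) = Add(Mul(81, -19), Pow(Add(5, Pow(-6, 2), Mul(-4, Pow(-9, 2))), -1)) = Add(-1539, Pow(Add(5, 36, Mul(-4, 81)), -1)) = Add(-1539, Pow(Add(5, 36, -324), -1)) = Add(-1539, Pow(-283, -1)) = Add(-1539, Rational(-1, 283)) = Rational(-435538, 283)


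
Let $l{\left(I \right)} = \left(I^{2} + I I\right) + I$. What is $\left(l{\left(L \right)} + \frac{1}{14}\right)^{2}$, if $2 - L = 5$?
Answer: $\frac{44521}{196} \approx 227.15$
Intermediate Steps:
$L = -3$ ($L = 2 - 5 = -3$)
$l{\left(I \right)} = I + 2 I^{2}$ ($l{\left(I \right)} = \left(I^{2} + I^{2}\right) + I = 2 I^{2} + I = I + 2 I^{2}$)
$\left(l{\left(L \right)} + \frac{1}{14}\right)^{2} = \left(- 3 \left(1 + 2 \left(-3\right)\right) + \frac{1}{14}\right)^{2} = \left(- 3 \left(1 - 6\right) + \frac{1}{14}\right)^{2} = \left(\left(-3\right) \left(-5\right) + \frac{1}{14}\right)^{2} = \left(15 + \frac{1}{14}\right)^{2} = \left(\frac{211}{14}\right)^{2} = \frac{44521}{196}$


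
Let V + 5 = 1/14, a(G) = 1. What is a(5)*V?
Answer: -69/14 ≈ -4.9286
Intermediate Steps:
V = -69/14 (V = -5 + 1/14 = -69/14 ≈ -4.9286)
a(5)*V = 1*(-69/14) = -69/14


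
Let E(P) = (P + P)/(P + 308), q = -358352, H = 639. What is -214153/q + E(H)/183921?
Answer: 12433389496489/20805103302608 ≈ 0.59761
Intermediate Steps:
E(P) = 2*P/(308 + P) (E(P) = (2*P)/(308 + P) = 2*P/(308 + P))
-214153/q + E(H)/183921 = -214153/(-358352) + (2*639/(308 + 639))/183921 = -214153*(-1/358352) + (2*639/947)*(1/183921) = 214153/358352 + (2*639*(1/947))*(1/183921) = 214153/358352 + (1278/947)*(1/183921) = 214153/358352 + 426/58057729 = 12433389496489/20805103302608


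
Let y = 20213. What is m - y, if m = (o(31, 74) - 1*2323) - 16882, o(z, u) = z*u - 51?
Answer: -37175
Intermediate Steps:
o(z, u) = -51 + u*z (o(z, u) = u*z - 51 = -51 + u*z)
m = -16962 (m = ((-51 + 74*31) - 1*2323) - 16882 = ((-51 + 2294) - 2323) - 16882 = (2243 - 2323) - 16882 = -80 - 16882 = -16962)
m - y = -16962 - 1*20213 = -16962 - 20213 = -37175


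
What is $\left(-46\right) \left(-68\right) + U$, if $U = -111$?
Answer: $3017$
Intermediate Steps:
$\left(-46\right) \left(-68\right) + U = \left(-46\right) \left(-68\right) - 111 = 3128 - 111 = 3017$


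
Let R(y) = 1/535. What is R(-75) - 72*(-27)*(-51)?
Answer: -53042039/535 ≈ -99144.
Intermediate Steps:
R(y) = 1/535
R(-75) - 72*(-27)*(-51) = 1/535 - 72*(-27)*(-51) = 1/535 - (-1944)*(-51) = 1/535 - 1*99144 = 1/535 - 99144 = -53042039/535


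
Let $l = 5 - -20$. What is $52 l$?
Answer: $1300$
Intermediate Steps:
$l = 25$ ($l = 5 + 20 = 25$)
$52 l = 52 \cdot 25 = 1300$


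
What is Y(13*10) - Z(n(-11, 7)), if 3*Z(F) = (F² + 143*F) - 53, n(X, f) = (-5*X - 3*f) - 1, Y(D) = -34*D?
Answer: -19015/3 ≈ -6338.3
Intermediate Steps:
n(X, f) = -1 - 5*X - 3*f
Z(F) = -53/3 + F²/3 + 143*F/3 (Z(F) = ((F² + 143*F) - 53)/3 = (-53 + F² + 143*F)/3 = -53/3 + F²/3 + 143*F/3)
Y(13*10) - Z(n(-11, 7)) = -442*10 - (-53/3 + (-1 - 5*(-11) - 3*7)²/3 + 143*(-1 - 5*(-11) - 3*7)/3) = -34*130 - (-53/3 + (-1 + 55 - 21)²/3 + 143*(-1 + 55 - 21)/3) = -4420 - (-53/3 + (⅓)*33² + (143/3)*33) = -4420 - (-53/3 + (⅓)*1089 + 1573) = -4420 - (-53/3 + 363 + 1573) = -4420 - 1*5755/3 = -4420 - 5755/3 = -19015/3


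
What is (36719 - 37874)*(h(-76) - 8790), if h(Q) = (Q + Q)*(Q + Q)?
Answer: -16532670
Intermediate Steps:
h(Q) = 4*Q² (h(Q) = (2*Q)*(2*Q) = 4*Q²)
(36719 - 37874)*(h(-76) - 8790) = (36719 - 37874)*(4*(-76)² - 8790) = -1155*(4*5776 - 8790) = -1155*(23104 - 8790) = -1155*14314 = -16532670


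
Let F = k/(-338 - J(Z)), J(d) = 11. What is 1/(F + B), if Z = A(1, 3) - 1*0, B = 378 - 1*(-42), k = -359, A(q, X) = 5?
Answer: 349/146939 ≈ 0.0023751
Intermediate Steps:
B = 420 (B = 378 + 42 = 420)
Z = 5 (Z = 5 - 1*0 = 5 + 0 = 5)
F = 359/349 (F = -359/(-338 - 1*11) = -359/(-338 - 11) = -359/(-349) = -359*(-1/349) = 359/349 ≈ 1.0287)
1/(F + B) = 1/(359/349 + 420) = 1/(146939/349) = 349/146939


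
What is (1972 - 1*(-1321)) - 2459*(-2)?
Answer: 8211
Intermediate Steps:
(1972 - 1*(-1321)) - 2459*(-2) = (1972 + 1321) + 4918 = 3293 + 4918 = 8211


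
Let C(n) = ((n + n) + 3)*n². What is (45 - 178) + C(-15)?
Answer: -6208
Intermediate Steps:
C(n) = n²*(3 + 2*n) (C(n) = (2*n + 3)*n² = (3 + 2*n)*n² = n²*(3 + 2*n))
(45 - 178) + C(-15) = (45 - 178) + (-15)²*(3 + 2*(-15)) = -133 + 225*(3 - 30) = -133 + 225*(-27) = -133 - 6075 = -6208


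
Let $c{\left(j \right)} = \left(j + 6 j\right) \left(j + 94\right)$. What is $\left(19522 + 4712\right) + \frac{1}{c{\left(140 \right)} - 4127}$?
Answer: $\frac{5457327163}{225193} \approx 24234.0$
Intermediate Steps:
$c{\left(j \right)} = 7 j \left(94 + j\right)$
$\left(19522 + 4712\right) + \frac{1}{c{\left(140 \right)} - 4127} = \left(19522 + 4712\right) + \frac{1}{7 \cdot 140 \left(94 + 140\right) - 4127} = 24234 + \frac{1}{7 \cdot 140 \cdot 234 - 4127} = 24234 + \frac{1}{229320 - 4127} = 24234 + \frac{1}{225193} = \frac{5457327163}{225193}$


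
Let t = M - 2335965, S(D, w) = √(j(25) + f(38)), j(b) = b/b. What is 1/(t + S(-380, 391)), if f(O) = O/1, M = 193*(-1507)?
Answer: -2626816/6900162297817 - √39/6900162297817 ≈ -3.8069e-7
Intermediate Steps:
M = -290851
f(O) = O (f(O) = O*1 = O)
j(b) = 1
S(D, w) = √39 (S(D, w) = √(1 + 38) = √39)
t = -2626816 (t = -290851 - 2335965 = -2626816)
1/(t + S(-380, 391)) = 1/(-2626816 + √39)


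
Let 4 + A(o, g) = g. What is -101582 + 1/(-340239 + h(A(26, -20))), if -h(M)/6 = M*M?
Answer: -34913225491/343695 ≈ -1.0158e+5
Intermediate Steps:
A(o, g) = -4 + g
h(M) = -6*M² (h(M) = -6*M*M = -6*M²)
-101582 + 1/(-340239 + h(A(26, -20))) = -101582 + 1/(-340239 - 6*(-4 - 20)²) = -101582 + 1/(-340239 - 6*(-24)²) = -101582 + 1/(-340239 - 6*576) = -101582 + 1/(-340239 - 3456) = -101582 + 1/(-343695) = -101582 - 1/343695 = -34913225491/343695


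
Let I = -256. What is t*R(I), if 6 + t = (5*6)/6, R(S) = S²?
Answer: -65536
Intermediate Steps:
t = -1 (t = -6 + (5*6)/6 = -6 + 30*(⅙) = -6 + 5 = -1)
t*R(I) = -1*(-256)² = -1*65536 = -65536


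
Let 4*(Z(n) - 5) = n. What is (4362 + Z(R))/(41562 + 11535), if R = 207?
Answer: 17675/212388 ≈ 0.083220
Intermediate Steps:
Z(n) = 5 + n/4
(4362 + Z(R))/(41562 + 11535) = (4362 + (5 + (¼)*207))/(41562 + 11535) = (4362 + (5 + 207/4))/53097 = (4362 + 227/4)*(1/53097) = (17675/4)*(1/53097) = 17675/212388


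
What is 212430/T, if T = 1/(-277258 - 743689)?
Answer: -216879771210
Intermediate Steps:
T = -1/1020947 (T = 1/(-1020947) = -1/1020947 ≈ -9.7948e-7)
212430/T = 212430/(-1/1020947) = 212430*(-1020947) = -216879771210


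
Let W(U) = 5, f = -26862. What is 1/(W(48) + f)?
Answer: -1/26857 ≈ -3.7234e-5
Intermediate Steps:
1/(W(48) + f) = 1/(5 - 26862) = 1/(-26857) = -1/26857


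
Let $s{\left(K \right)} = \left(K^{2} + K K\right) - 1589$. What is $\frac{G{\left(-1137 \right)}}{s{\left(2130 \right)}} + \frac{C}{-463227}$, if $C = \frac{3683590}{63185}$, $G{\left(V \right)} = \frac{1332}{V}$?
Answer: $- \frac{2535706660407698}{20127517038146644431} \approx -0.00012598$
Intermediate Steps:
$s{\left(K \right)} = -1589 + 2 K^{2}$ ($s{\left(K \right)} = \left(K^{2} + K^{2}\right) - 1589 = 2 K^{2} - 1589 = -1589 + 2 K^{2}$)
$C = \frac{736718}{12637}$ ($C = 3683590 \cdot \frac{1}{63185} = \frac{736718}{12637} \approx 58.298$)
$\frac{G{\left(-1137 \right)}}{s{\left(2130 \right)}} + \frac{C}{-463227} = \frac{1332 \frac{1}{-1137}}{-1589 + 2 \cdot 2130^{2}} + \frac{736718}{12637 \left(-463227\right)} = \frac{1332 \left(- \frac{1}{1137}\right)}{-1589 + 2 \cdot 4536900} + \frac{736718}{12637} \left(- \frac{1}{463227}\right) = - \frac{444}{379 \left(-1589 + 9073800\right)} - \frac{736718}{5853799599} = - \frac{444}{379 \cdot 9072211} - \frac{736718}{5853799599} = \left(- \frac{444}{379}\right) \frac{1}{9072211} - \frac{736718}{5853799599} = - \frac{444}{3438367969} - \frac{736718}{5853799599} = - \frac{2535706660407698}{20127517038146644431}$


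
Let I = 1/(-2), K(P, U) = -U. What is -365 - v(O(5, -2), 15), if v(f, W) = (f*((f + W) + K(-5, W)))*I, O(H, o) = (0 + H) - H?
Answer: -365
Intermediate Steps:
O(H, o) = 0 (O(H, o) = H - H = 0)
I = -½ ≈ -0.50000
v(f, W) = -f²/2 (v(f, W) = (f*((f + W) - W))*(-½) = (f*((W + f) - W))*(-½) = (f*f)*(-½) = f²*(-½) = -f²/2)
-365 - v(O(5, -2), 15) = -365 - (-1)*0²/2 = -365 - (-1)*0/2 = -365 - 1*0 = -365 + 0 = -365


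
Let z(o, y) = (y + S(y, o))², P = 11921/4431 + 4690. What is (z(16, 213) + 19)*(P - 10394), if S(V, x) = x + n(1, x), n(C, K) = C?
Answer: -190980913751/633 ≈ -3.0171e+8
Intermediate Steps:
S(V, x) = 1 + x (S(V, x) = x + 1 = 1 + x)
P = 2970473/633 (P = 11921*(1/4431) + 4690 = 1703/633 + 4690 = 2970473/633 ≈ 4692.7)
z(o, y) = (1 + o + y)² (z(o, y) = (y + (1 + o))² = (1 + o + y)²)
(z(16, 213) + 19)*(P - 10394) = ((1 + 16 + 213)² + 19)*(2970473/633 - 10394) = (230² + 19)*(-3608929/633) = (52900 + 19)*(-3608929/633) = 52919*(-3608929/633) = -190980913751/633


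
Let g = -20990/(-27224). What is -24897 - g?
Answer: -338908459/13612 ≈ -24898.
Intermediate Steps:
g = 10495/13612 (g = -20990*(-1/27224) = 10495/13612 ≈ 0.77101)
-24897 - g = -24897 - 1*10495/13612 = -24897 - 10495/13612 = -338908459/13612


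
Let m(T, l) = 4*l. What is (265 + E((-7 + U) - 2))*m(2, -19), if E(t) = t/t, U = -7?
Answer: -20216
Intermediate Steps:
E(t) = 1
(265 + E((-7 + U) - 2))*m(2, -19) = (265 + 1)*(4*(-19)) = 266*(-76) = -20216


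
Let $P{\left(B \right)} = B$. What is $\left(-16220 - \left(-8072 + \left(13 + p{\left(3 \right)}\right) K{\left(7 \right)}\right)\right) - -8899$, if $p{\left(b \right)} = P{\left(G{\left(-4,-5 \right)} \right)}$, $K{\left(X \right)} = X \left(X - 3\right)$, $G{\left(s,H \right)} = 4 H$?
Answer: $947$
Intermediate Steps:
$K{\left(X \right)} = X \left(-3 + X\right)$
$p{\left(b \right)} = -20$ ($p{\left(b \right)} = 4 \left(-5\right) = -20$)
$\left(-16220 - \left(-8072 + \left(13 + p{\left(3 \right)}\right) K{\left(7 \right)}\right)\right) - -8899 = \left(-16220 + \left(8072 - \left(13 - 20\right) 7 \left(-3 + 7\right)\right)\right) - -8899 = \left(-16220 + \left(8072 - - 7 \cdot 7 \cdot 4\right)\right) + 8899 = \left(-16220 + \left(8072 - \left(-7\right) 28\right)\right) + 8899 = \left(-16220 + \left(8072 - -196\right)\right) + 8899 = \left(-16220 + \left(8072 + 196\right)\right) + 8899 = \left(-16220 + 8268\right) + 8899 = -7952 + 8899 = 947$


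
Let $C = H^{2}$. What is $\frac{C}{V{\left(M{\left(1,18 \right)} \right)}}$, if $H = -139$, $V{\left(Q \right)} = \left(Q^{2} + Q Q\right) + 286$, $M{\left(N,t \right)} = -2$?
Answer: $\frac{19321}{294} \approx 65.718$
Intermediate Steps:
$V{\left(Q \right)} = 286 + 2 Q^{2}$ ($V{\left(Q \right)} = \left(Q^{2} + Q^{2}\right) + 286 = 2 Q^{2} + 286 = 286 + 2 Q^{2}$)
$C = 19321$ ($C = \left(-139\right)^{2} = 19321$)
$\frac{C}{V{\left(M{\left(1,18 \right)} \right)}} = \frac{19321}{286 + 2 \left(-2\right)^{2}} = \frac{19321}{286 + 2 \cdot 4} = \frac{19321}{286 + 8} = \frac{19321}{294}$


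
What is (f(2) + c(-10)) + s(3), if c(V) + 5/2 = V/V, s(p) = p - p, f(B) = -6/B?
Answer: -9/2 ≈ -4.5000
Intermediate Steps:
s(p) = 0
c(V) = -3/2 (c(V) = -5/2 + V/V = -5/2 + 1 = -3/2)
(f(2) + c(-10)) + s(3) = (-6/2 - 3/2) + 0 = (-6*½ - 3/2) + 0 = (-3 - 3/2) + 0 = -9/2 + 0 = -9/2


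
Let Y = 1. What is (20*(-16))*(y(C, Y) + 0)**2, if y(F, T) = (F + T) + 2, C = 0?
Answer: -2880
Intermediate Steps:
y(F, T) = 2 + F + T
(20*(-16))*(y(C, Y) + 0)**2 = (20*(-16))*((2 + 0 + 1) + 0)**2 = -320*(3 + 0)**2 = -320*3**2 = -320*9 = -2880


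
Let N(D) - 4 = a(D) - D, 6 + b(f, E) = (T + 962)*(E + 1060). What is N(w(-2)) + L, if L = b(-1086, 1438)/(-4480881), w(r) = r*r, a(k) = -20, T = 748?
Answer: -31296398/1493627 ≈ -20.953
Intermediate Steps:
w(r) = r²
b(f, E) = 1812594 + 1710*E (b(f, E) = -6 + (748 + 962)*(E + 1060) = -6 + 1710*(1060 + E) = -6 + (1812600 + 1710*E) = 1812594 + 1710*E)
L = -1423858/1493627 (L = (1812594 + 1710*1438)/(-4480881) = (1812594 + 2458980)*(-1/4480881) = 4271574*(-1/4480881) = -1423858/1493627 ≈ -0.95329)
N(D) = -16 - D (N(D) = 4 + (-20 - D) = -16 - D)
N(w(-2)) + L = (-16 - 1*(-2)²) - 1423858/1493627 = (-16 - 1*4) - 1423858/1493627 = (-16 - 4) - 1423858/1493627 = -20 - 1423858/1493627 = -31296398/1493627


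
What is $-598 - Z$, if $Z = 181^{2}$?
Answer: $-33359$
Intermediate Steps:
$Z = 32761$
$-598 - Z = -598 - 32761 = -33359$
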